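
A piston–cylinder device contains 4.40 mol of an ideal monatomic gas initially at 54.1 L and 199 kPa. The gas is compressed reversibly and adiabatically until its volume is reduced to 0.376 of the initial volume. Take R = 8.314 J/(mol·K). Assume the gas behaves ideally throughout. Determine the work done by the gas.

T₁ = P₁V₁/(nR) = 199×54.1/(4.40×8.314) = 294 K.
Adiabatic: TV^(γ−1) = const ⇒ T₂ = 294×(2.66)^0.667 = 565 K; PV^γ = const ⇒ P₂ = 1020 kPa.
ΔU = nCvΔT = 4.40×12.5×(565−294) = 14900 J.
Q = 0 for an adiabatic process, so W = −ΔU = -14900 J.

-14900 J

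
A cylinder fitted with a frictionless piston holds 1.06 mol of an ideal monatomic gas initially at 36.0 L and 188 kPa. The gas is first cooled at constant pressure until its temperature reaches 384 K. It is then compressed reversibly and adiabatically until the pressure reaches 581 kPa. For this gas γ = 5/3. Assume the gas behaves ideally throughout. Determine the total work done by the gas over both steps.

-6280 J

T₁ = P₁V₁/(nR) = 188×36.0/(1.06×8.314) = 768 K.
Step 1 — Isobaric: P stays 188 kPa; V/T = const ⇒ T₂ = 384 K, V₂ = 18.0 L.
W = PΔV = 188×(18.0−36.0) kPa·L = -3380 J.
ΔU = nCvΔT = 1.06×12.5×(384−768) = -5080 J.
Q = ΔU + W = nCpΔT = -8460 J.
State after step 1: P = 188 kPa, V = 18.0 L, T = 384 K.
Step 2 — Adiabatic: T₂/T₁ = (P₂/P₁)^((γ−1)/γ) ⇒ T₂ = 384×(3.09)^0.400 = 603 K; V₂ = 9.15 L.
ΔU = nCvΔT = 1.06×12.5×(603−384) = 2900 J.
Q = 0 for an adiabatic process, so W = −ΔU = -2900 J.
Net over both steps: W = -6280 J, Q = -8460 J, ΔU = -2180 J.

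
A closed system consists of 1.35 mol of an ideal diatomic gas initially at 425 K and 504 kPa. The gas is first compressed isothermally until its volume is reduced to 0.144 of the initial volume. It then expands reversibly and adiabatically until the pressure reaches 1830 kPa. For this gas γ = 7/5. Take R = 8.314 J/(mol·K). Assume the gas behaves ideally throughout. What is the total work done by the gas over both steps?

V₁ = nRT₁/P₁ = 1.35×8.314×425/504 = 9.46 L.
Step 1 — Isothermal: T stays 425 K; PV = const ⇒ V₂ = 1.36 L, P₂ = 3500 kPa.
ΔU = 0 (ideal gas, T constant).
W = nRT ln(V₂/V₁) = 1.35×8.314×425×ln(0.144) = -9240 J.
Q = ΔU + W = -9240 J.
State after step 1: P = 3500 kPa, V = 1.36 L, T = 425 K.
Step 2 — Adiabatic: T₂/T₁ = (P₂/P₁)^((γ−1)/γ) ⇒ T₂ = 425×(0.523)^0.286 = 353 K; V₂ = 2.17 L.
ΔU = nCvΔT = 1.35×20.8×(353−425) = -2020 J.
Q = 0 for an adiabatic process, so W = −ΔU = 2020 J.
Net over both steps: W = -7230 J, Q = -9240 J, ΔU = -2020 J.

-7230 J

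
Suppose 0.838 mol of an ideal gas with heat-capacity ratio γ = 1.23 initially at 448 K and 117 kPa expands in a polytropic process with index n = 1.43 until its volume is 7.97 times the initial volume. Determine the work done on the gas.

-4290 J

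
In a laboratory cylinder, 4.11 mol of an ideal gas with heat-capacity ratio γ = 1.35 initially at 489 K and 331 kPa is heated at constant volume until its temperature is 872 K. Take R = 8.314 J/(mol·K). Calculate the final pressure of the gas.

V₁ = nRT₁/P₁ = 4.11×8.314×489/331 = 50.5 L.
Isochoric: V stays 50.5 L; P/T = const ⇒ T₂ = 872 K, P₂ = 590 kPa.

590 kPa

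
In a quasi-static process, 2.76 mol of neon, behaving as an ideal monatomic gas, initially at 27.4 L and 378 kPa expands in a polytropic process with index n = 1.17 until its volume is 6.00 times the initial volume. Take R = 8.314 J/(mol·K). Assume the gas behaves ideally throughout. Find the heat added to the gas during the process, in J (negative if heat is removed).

11900 J

T₁ = P₁V₁/(nR) = 378×27.4/(2.76×8.314) = 451 K.
Polytropic n=1.17: T₂ = T₁(V₁/V₂)^(n−1) = 451×(0.167)^0.17 = 333 K; P₂ = P₁(V₁/V₂)^n = 46.5 kPa.
W = (P₁V₁−P₂V₂)/(n−1) = (378×27.4−46.5×164)/0.17 = 16000 J.
ΔU = nCvΔT = 2.76×12.5×(333−451) = -4080 J.
Q = ΔU + W = 11900 J.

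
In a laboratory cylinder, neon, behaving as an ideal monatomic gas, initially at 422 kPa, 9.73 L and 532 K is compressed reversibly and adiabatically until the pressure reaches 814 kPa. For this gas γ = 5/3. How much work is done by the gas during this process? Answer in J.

n = P₁V₁/(RT₁) = 422×9.73/(8.314×532) = 0.928 mol.
Adiabatic: T₂/T₁ = (P₂/P₁)^((γ−1)/γ) ⇒ T₂ = 532×(1.93)^0.400 = 692 K; V₂ = 6.56 L.
ΔU = nCvΔT = 0.928×12.5×(692−532) = 1850 J.
Q = 0 for an adiabatic process, so W = −ΔU = -1850 J.

-1850 J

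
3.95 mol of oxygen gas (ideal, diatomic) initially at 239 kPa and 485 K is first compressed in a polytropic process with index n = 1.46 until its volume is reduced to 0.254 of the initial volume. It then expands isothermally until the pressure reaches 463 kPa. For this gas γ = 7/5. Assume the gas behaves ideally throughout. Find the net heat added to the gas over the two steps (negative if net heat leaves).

V₁ = nRT₁/P₁ = 3.95×8.314×485/239 = 66.6 L.
Step 1 — Polytropic n=1.46: T₂ = T₁(V₁/V₂)^(n−1) = 485×(3.94)^0.46 = 911 K; P₂ = P₁(V₁/V₂)^n = 1770 kPa.
W = (P₁V₁−P₂V₂)/(n−1) = (239×66.6−1770×16.9)/0.46 = -30400 J.
ΔU = nCvΔT = 3.95×20.8×(911−485) = 35000 J.
Q = ΔU + W = 4560 J.
State after step 1: P = 1770 kPa, V = 16.9 L, T = 911 K.
Step 2 — Isothermal: T stays 911 K; PV = const ⇒ V₂ = 64.6 L, P₂ = 463 kPa.
ΔU = 0 (ideal gas, T constant).
W = nRT ln(V₂/V₁) = 3.95×8.314×911×ln(3.82) = 40100 J.
Q = ΔU + W = 40100 J.
Net over both steps: W = 9660 J, Q = 44600 J, ΔU = 35000 J.

44600 J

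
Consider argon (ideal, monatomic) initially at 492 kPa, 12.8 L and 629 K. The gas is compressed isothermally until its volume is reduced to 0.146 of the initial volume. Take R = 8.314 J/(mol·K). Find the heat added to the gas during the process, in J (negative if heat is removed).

-12100 J

n = P₁V₁/(RT₁) = 492×12.8/(8.314×629) = 1.20 mol.
Isothermal: T stays 629 K; PV = const ⇒ V₂ = 1.87 L, P₂ = 3370 kPa.
ΔU = 0 (ideal gas, T constant).
W = nRT ln(V₂/V₁) = 1.20×8.314×629×ln(0.146) = -12100 J.
Q = ΔU + W = -12100 J.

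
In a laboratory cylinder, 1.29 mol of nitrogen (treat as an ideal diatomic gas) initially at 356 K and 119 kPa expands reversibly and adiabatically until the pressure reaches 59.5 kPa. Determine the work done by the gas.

V₁ = nRT₁/P₁ = 1.29×8.314×356/119 = 32.1 L.
Adiabatic: T₂/T₁ = (P₂/P₁)^((γ−1)/γ) ⇒ T₂ = 356×(0.500)^0.286 = 292 K; V₂ = 52.6 L.
ΔU = nCvΔT = 1.29×20.8×(292−356) = -1710 J.
Q = 0 for an adiabatic process, so W = −ΔU = 1710 J.

1710 J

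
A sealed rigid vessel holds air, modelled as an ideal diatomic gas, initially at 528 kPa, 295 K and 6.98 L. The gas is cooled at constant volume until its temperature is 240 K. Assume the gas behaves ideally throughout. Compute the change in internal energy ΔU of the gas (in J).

n = P₁V₁/(RT₁) = 528×6.98/(8.314×295) = 1.50 mol.
Isochoric: V stays 6.98 L; P/T = const ⇒ T₂ = 240 K, P₂ = 430 kPa.
For an ideal gas ΔU = nCvΔT with Cv = (5/2)R = 20.8 J/(mol·K).
ΔU = 1.50×20.8×(240−295) = -1720 J.

-1720 J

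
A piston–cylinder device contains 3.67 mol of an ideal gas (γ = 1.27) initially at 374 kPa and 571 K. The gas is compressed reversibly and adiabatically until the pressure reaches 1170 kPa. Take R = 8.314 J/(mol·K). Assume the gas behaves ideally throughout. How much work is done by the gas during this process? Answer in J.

V₁ = nRT₁/P₁ = 3.67×8.314×571/374 = 46.6 L.
Adiabatic: T₂/T₁ = (P₂/P₁)^((γ−1)/γ) ⇒ T₂ = 571×(3.13)^0.213 = 728 K; V₂ = 19.0 L.
ΔU = nCvΔT = 3.67×30.8×(728−571) = 17700 J.
Q = 0 for an adiabatic process, so W = −ΔU = -17700 J.

-17700 J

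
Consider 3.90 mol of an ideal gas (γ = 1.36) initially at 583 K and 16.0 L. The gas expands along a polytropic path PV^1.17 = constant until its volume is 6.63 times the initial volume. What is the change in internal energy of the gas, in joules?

-14400 J

P₁ = nRT₁/V₁ = 3.90×8.314×583/16.0 = 1180 kPa.
Polytropic n=1.17: T₂ = T₁(V₁/V₂)^(n−1) = 583×(0.151)^0.17 = 423 K; P₂ = P₁(V₁/V₂)^n = 129 kPa.
For an ideal gas ΔU = nCvΔT with Cv = R/(γ−1) = 23.1 J/(mol·K).
ΔU = 3.90×23.1×(423−583) = -14400 J.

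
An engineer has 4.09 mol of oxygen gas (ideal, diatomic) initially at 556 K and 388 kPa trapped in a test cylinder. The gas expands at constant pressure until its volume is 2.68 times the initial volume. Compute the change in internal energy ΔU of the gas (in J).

79400 J

V₁ = nRT₁/P₁ = 4.09×8.314×556/388 = 48.7 L.
Isobaric: P stays 388 kPa; V/T = const ⇒ T₂ = 1490 K, V₂ = 131 L.
For an ideal gas ΔU = nCvΔT with Cv = (5/2)R = 20.8 J/(mol·K).
ΔU = 4.09×20.8×(1490−556) = 79400 J.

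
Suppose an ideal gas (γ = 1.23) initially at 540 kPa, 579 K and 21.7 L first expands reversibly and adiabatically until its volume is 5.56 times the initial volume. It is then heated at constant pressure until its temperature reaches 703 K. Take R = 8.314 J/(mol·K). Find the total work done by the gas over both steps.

22900 J

n = P₁V₁/(RT₁) = 540×21.7/(8.314×579) = 2.43 mol.
Step 1 — Adiabatic: TV^(γ−1) = const ⇒ T₂ = 579×(0.180)^0.230 = 390 K; PV^γ = const ⇒ P₂ = 65.5 kPa.
ΔU = nCvΔT = 2.43×36.1×(390−579) = -16600 J.
Q = 0 for an adiabatic process, so W = −ΔU = 16600 J.
State after step 1: P = 65.5 kPa, V = 121 L, T = 390 K.
Step 2 — Isobaric: P stays 65.5 kPa; V/T = const ⇒ T₂ = 703 K, V₂ = 217 L.
W = PΔV = 65.5×(217−121) kPa·L = 6330 J.
ΔU = nCvΔT = 2.43×36.1×(703−390) = 27500 J.
Q = ΔU + W = nCpΔT = 33900 J.
Net over both steps: W = 22900 J, Q = 33900 J, ΔU = 10900 J.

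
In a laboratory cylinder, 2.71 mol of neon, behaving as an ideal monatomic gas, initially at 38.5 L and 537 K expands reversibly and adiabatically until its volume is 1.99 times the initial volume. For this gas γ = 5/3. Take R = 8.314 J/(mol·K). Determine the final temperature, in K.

339 K

P₁ = nRT₁/V₁ = 2.71×8.314×537/38.5 = 314 kPa.
Adiabatic: TV^(γ−1) = const ⇒ T₂ = 537×(0.503)^0.667 = 339 K; PV^γ = const ⇒ P₂ = 99.8 kPa.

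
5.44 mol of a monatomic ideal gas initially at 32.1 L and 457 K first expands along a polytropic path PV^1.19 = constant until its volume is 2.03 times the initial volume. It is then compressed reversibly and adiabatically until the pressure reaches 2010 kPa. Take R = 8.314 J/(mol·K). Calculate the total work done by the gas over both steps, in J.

P₁ = nRT₁/V₁ = 5.44×8.314×457/32.1 = 644 kPa.
Step 1 — Polytropic n=1.19: T₂ = T₁(V₁/V₂)^(n−1) = 457×(0.493)^0.19 = 399 K; P₂ = P₁(V₁/V₂)^n = 277 kPa.
W = (P₁V₁−P₂V₂)/(n−1) = (644×32.1−277×65.2)/0.19 = 13700 J.
ΔU = nCvΔT = 5.44×12.5×(399−457) = -3900 J.
Q = ΔU + W = 9790 J.
State after step 1: P = 277 kPa, V = 65.2 L, T = 399 K.
Step 2 — Adiabatic: T₂/T₁ = (P₂/P₁)^((γ−1)/γ) ⇒ T₂ = 399×(7.25)^0.400 = 882 K; V₂ = 19.9 L.
ΔU = nCvΔT = 5.44×12.5×(882−399) = 32800 J.
Q = 0 for an adiabatic process, so W = −ΔU = -32800 J.
Net over both steps: W = -19100 J, Q = 9790 J, ΔU = 28900 J.

-19100 J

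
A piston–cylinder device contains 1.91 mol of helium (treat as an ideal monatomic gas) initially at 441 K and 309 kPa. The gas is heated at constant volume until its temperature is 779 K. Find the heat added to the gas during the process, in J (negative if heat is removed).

V₁ = nRT₁/P₁ = 1.91×8.314×441/309 = 22.7 L.
Isochoric: V stays 22.7 L; P/T = const ⇒ T₂ = 779 K, P₂ = 546 kPa.
W = 0 (no volume change).
ΔU = nCvΔT = 1.91×12.5×(779−441) = 8050 J.
Q = ΔU = 8050 J.

8050 J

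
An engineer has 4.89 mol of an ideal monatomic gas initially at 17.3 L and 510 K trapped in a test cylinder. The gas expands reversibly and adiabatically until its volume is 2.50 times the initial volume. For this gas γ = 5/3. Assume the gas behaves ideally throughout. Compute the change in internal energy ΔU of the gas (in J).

-14200 J

P₁ = nRT₁/V₁ = 4.89×8.314×510/17.3 = 1200 kPa.
Adiabatic: TV^(γ−1) = const ⇒ T₂ = 510×(0.400)^0.667 = 277 K; PV^γ = const ⇒ P₂ = 260 kPa.
For an ideal gas ΔU = nCvΔT with Cv = (3/2)R = 12.5 J/(mol·K).
ΔU = 4.89×12.5×(277−510) = -14200 J.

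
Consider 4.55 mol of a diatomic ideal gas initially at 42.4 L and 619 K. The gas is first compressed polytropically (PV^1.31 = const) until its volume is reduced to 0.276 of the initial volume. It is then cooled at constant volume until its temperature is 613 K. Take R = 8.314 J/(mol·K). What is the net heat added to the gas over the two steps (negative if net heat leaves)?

P₁ = nRT₁/V₁ = 4.55×8.314×619/42.4 = 552 kPa.
Step 1 — Polytropic n=1.31: T₂ = T₁(V₁/V₂)^(n−1) = 619×(3.62)^0.31 = 923 K; P₂ = P₁(V₁/V₂)^n = 2980 kPa.
W = (P₁V₁−P₂V₂)/(n−1) = (552×42.4−2980×11.7)/0.31 = -37000 J.
ΔU = nCvΔT = 4.55×20.8×(923−619) = 28700 J.
Q = ΔU + W = -8340 J.
State after step 1: P = 2980 kPa, V = 11.7 L, T = 923 K.
Step 2 — Isochoric: V stays 11.7 L; P/T = const ⇒ T₂ = 613 K, P₂ = 1980 kPa.
W = 0 (no volume change).
ΔU = nCvΔT = 4.55×20.8×(613−923) = -29300 J.
Q = ΔU = -29300 J.
Net over both steps: W = -37000 J, Q = -37600 J, ΔU = -567 J.

-37600 J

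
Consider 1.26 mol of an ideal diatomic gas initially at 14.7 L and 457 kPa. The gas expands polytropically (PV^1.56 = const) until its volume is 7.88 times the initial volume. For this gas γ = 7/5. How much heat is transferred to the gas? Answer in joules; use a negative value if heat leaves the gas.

-3290 J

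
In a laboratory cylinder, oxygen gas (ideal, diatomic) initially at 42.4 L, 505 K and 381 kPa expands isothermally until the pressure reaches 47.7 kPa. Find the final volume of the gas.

339 L

Isothermal: T stays 505 K; PV = const ⇒ V₂ = 339 L, P₂ = 47.7 kPa.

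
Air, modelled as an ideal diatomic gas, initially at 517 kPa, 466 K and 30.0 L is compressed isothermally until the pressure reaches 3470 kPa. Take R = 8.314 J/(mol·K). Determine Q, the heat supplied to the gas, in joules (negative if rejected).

-29500 J

n = P₁V₁/(RT₁) = 517×30.0/(8.314×466) = 4.00 mol.
Isothermal: T stays 466 K; PV = const ⇒ V₂ = 4.47 L, P₂ = 3470 kPa.
ΔU = 0 (ideal gas, T constant).
W = nRT ln(V₂/V₁) = 4.00×8.314×466×ln(0.149) = -29500 J.
Q = ΔU + W = -29500 J.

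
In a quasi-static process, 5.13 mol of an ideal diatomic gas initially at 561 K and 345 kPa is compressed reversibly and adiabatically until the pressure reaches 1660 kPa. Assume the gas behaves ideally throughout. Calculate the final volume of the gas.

V₁ = nRT₁/P₁ = 5.13×8.314×561/345 = 69.4 L.
Adiabatic: T₂/T₁ = (P₂/P₁)^((γ−1)/γ) ⇒ T₂ = 561×(4.81)^0.286 = 879 K; V₂ = 22.6 L.

22.6 L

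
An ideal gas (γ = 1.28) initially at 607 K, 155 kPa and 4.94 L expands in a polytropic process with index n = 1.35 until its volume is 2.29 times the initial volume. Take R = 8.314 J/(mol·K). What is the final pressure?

Polytropic n=1.35: T₂ = T₁(V₁/V₂)^(n−1) = 607×(0.437)^0.35 = 454 K; P₂ = P₁(V₁/V₂)^n = 50.6 kPa.

50.6 kPa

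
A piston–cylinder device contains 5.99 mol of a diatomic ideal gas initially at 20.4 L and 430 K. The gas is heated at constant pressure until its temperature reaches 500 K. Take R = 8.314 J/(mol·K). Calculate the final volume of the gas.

23.7 L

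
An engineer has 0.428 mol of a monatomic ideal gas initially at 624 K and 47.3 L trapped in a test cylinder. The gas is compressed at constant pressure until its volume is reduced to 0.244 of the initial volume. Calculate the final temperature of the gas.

P₁ = nRT₁/V₁ = 0.428×8.314×624/47.3 = 46.9 kPa.
Isobaric: P stays 46.9 kPa; V/T = const ⇒ T₂ = 152 K, V₂ = 11.5 L.

152 K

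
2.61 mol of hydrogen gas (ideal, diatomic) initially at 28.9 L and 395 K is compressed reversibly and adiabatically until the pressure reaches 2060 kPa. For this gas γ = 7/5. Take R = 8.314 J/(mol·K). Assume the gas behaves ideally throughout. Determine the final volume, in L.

7.24 L

P₁ = nRT₁/V₁ = 2.61×8.314×395/28.9 = 297 kPa.
Adiabatic: T₂/T₁ = (P₂/P₁)^((γ−1)/γ) ⇒ T₂ = 395×(6.95)^0.286 = 687 K; V₂ = 7.24 L.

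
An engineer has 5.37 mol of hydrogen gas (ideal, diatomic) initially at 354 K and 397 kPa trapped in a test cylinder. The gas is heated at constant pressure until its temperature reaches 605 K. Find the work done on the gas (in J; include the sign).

V₁ = nRT₁/P₁ = 5.37×8.314×354/397 = 39.8 L.
Isobaric: P stays 397 kPa; V/T = const ⇒ T₂ = 605 K, V₂ = 68.0 L.
W = PΔV = 397×(68.0−39.8) kPa·L = 11200 J.
Work done on the gas = −W_by = -11200 J.

-11200 J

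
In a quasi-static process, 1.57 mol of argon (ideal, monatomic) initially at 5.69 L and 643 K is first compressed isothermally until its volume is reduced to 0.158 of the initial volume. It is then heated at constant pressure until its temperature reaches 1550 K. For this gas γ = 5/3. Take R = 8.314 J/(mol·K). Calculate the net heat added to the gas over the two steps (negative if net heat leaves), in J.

P₁ = nRT₁/V₁ = 1.57×8.314×643/5.69 = 1480 kPa.
Step 1 — Isothermal: T stays 643 K; PV = const ⇒ V₂ = 0.899 L, P₂ = 9340 kPa.
ΔU = 0 (ideal gas, T constant).
W = nRT ln(V₂/V₁) = 1.57×8.314×643×ln(0.158) = -15500 J.
Q = ΔU + W = -15500 J.
State after step 1: P = 9340 kPa, V = 0.899 L, T = 643 K.
Step 2 — Isobaric: P stays 9340 kPa; V/T = const ⇒ T₂ = 1550 K, V₂ = 2.17 L.
W = PΔV = 9340×(2.17−0.899) kPa·L = 11800 J.
ΔU = nCvΔT = 1.57×12.5×(1550−643) = 17800 J.
Q = ΔU + W = nCpΔT = 29600 J.
Net over both steps: W = -3650 J, Q = 14100 J, ΔU = 17800 J.

14100 J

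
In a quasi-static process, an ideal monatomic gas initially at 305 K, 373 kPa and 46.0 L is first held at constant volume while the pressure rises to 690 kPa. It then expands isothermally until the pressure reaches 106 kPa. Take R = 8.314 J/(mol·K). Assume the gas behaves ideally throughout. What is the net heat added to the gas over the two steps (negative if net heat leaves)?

n = P₁V₁/(RT₁) = 373×46.0/(8.314×305) = 6.77 mol.
Step 1 — Isochoric: V stays 46.0 L; P/T = const ⇒ T₂ = 564 K, P₂ = 690 kPa.
W = 0 (no volume change).
ΔU = nCvΔT = 6.77×12.5×(564−305) = 21900 J.
Q = ΔU = 21900 J.
State after step 1: P = 690 kPa, V = 46.0 L, T = 564 K.
Step 2 — Isothermal: T stays 564 K; PV = const ⇒ V₂ = 299 L, P₂ = 106 kPa.
ΔU = 0 (ideal gas, T constant).
W = nRT ln(V₂/V₁) = 6.77×8.314×564×ln(6.51) = 59500 J.
Q = ΔU + W = 59500 J.
Net over both steps: W = 59500 J, Q = 81300 J, ΔU = 21900 J.

81300 J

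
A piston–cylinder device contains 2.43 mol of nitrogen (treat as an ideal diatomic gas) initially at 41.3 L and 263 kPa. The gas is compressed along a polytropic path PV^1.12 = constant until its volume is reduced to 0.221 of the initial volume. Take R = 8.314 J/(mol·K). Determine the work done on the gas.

18000 J

T₁ = P₁V₁/(nR) = 263×41.3/(2.43×8.314) = 538 K.
Polytropic n=1.12: T₂ = T₁(V₁/V₂)^(n−1) = 538×(4.52)^0.12 = 644 K; P₂ = P₁(V₁/V₂)^n = 1430 kPa.
W = (P₁V₁−P₂V₂)/(n−1) = (263×41.3−1430×9.13)/0.12 = -18000 J.
Work done on the gas = −W_by = 18000 J.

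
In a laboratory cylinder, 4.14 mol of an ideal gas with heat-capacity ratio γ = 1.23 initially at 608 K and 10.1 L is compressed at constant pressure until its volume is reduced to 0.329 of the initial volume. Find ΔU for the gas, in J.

P₁ = nRT₁/V₁ = 4.14×8.314×608/10.1 = 2070 kPa.
Isobaric: P stays 2070 kPa; V/T = const ⇒ T₂ = 200 K, V₂ = 3.32 L.
For an ideal gas ΔU = nCvΔT with Cv = R/(γ−1) = 36.1 J/(mol·K).
ΔU = 4.14×36.1×(200−608) = -61100 J.

-61100 J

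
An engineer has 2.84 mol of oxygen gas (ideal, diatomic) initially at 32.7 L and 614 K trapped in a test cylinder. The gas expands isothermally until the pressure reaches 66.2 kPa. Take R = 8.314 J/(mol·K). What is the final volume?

219 L

P₁ = nRT₁/V₁ = 2.84×8.314×614/32.7 = 443 kPa.
Isothermal: T stays 614 K; PV = const ⇒ V₂ = 219 L, P₂ = 66.2 kPa.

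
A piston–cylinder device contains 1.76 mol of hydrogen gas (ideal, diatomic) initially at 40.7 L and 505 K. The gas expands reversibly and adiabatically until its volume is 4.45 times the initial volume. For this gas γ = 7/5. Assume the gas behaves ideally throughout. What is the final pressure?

22.5 kPa

P₁ = nRT₁/V₁ = 1.76×8.314×505/40.7 = 182 kPa.
Adiabatic: TV^(γ−1) = const ⇒ T₂ = 505×(0.225)^0.400 = 278 K; PV^γ = const ⇒ P₂ = 22.5 kPa.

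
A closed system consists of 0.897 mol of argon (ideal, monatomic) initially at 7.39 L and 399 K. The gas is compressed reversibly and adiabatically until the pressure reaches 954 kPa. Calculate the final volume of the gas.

4.40 L

P₁ = nRT₁/V₁ = 0.897×8.314×399/7.39 = 403 kPa.
Adiabatic: T₂/T₁ = (P₂/P₁)^((γ−1)/γ) ⇒ T₂ = 399×(2.37)^0.400 = 563 K; V₂ = 4.40 L.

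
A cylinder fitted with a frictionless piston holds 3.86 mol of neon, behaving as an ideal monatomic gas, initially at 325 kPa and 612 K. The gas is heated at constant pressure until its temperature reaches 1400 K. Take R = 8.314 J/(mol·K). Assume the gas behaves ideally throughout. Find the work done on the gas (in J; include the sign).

-25300 J

V₁ = nRT₁/P₁ = 3.86×8.314×612/325 = 60.4 L.
Isobaric: P stays 325 kPa; V/T = const ⇒ T₂ = 1400 K, V₂ = 138 L.
W = PΔV = 325×(138−60.4) kPa·L = 25300 J.
Work done on the gas = −W_by = -25300 J.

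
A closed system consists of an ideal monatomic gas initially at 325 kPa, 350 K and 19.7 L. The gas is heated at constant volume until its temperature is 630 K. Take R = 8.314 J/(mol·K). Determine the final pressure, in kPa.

Isochoric: V stays 19.7 L; P/T = const ⇒ T₂ = 630 K, P₂ = 585 kPa.

585 kPa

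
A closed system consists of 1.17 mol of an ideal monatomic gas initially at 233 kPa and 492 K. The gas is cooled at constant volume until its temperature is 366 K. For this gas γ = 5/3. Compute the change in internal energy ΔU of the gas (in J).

V₁ = nRT₁/P₁ = 1.17×8.314×492/233 = 20.5 L.
Isochoric: V stays 20.5 L; P/T = const ⇒ T₂ = 366 K, P₂ = 173 kPa.
For an ideal gas ΔU = nCvΔT with Cv = (3/2)R = 12.5 J/(mol·K).
ΔU = 1.17×12.5×(366−492) = -1840 J.

-1840 J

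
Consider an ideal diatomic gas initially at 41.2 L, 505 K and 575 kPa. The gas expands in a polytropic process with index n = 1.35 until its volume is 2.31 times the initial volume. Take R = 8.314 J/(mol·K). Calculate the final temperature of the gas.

Polytropic n=1.35: T₂ = T₁(V₁/V₂)^(n−1) = 505×(0.433)^0.35 = 377 K; P₂ = P₁(V₁/V₂)^n = 186 kPa.

377 K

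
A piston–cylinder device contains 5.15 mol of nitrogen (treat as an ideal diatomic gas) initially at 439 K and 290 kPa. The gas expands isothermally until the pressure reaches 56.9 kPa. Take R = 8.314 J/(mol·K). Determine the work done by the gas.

30600 J

V₁ = nRT₁/P₁ = 5.15×8.314×439/290 = 64.8 L.
Isothermal: T stays 439 K; PV = const ⇒ V₂ = 330 L, P₂ = 56.9 kPa.
W = nRT ln(V₂/V₁) = 5.15×8.314×439×ln(5.10) = 30600 J.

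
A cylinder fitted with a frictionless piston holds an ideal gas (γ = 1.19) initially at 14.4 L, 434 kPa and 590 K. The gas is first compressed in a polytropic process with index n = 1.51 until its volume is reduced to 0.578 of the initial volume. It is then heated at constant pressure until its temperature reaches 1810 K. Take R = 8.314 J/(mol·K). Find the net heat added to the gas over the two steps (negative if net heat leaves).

n = P₁V₁/(RT₁) = 434×14.4/(8.314×590) = 1.27 mol.
Step 1 — Polytropic n=1.51: T₂ = T₁(V₁/V₂)^(n−1) = 590×(1.73)^0.51 = 780 K; P₂ = P₁(V₁/V₂)^n = 993 kPa.
W = (P₁V₁−P₂V₂)/(n−1) = (434×14.4−993×8.32)/0.51 = -3950 J.
ΔU = nCvΔT = 1.27×43.8×(780−590) = 10600 J.
Q = ΔU + W = 6660 J.
State after step 1: P = 993 kPa, V = 8.32 L, T = 780 K.
Step 2 — Isobaric: P stays 993 kPa; V/T = const ⇒ T₂ = 1810 K, V₂ = 19.3 L.
W = PΔV = 993×(19.3−8.32) kPa·L = 10900 J.
ΔU = nCvΔT = 1.27×43.8×(1810−780) = 57400 J.
Q = ΔU + W = nCpΔT = 68300 J.
Net over both steps: W = 6950 J, Q = 75000 J, ΔU = 68000 J.

75000 J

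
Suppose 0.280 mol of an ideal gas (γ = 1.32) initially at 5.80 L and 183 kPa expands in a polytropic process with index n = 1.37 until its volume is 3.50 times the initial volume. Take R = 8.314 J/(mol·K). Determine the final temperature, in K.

287 K

T₁ = P₁V₁/(nR) = 183×5.80/(0.280×8.314) = 456 K.
Polytropic n=1.37: T₂ = T₁(V₁/V₂)^(n−1) = 456×(0.286)^0.37 = 287 K; P₂ = P₁(V₁/V₂)^n = 32.9 kPa.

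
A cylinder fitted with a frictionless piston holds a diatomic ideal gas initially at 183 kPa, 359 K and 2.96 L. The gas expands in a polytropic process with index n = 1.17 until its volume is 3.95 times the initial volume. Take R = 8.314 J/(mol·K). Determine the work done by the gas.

664 J

n = P₁V₁/(RT₁) = 183×2.96/(8.314×359) = 0.181 mol.
Polytropic n=1.17: T₂ = T₁(V₁/V₂)^(n−1) = 359×(0.253)^0.17 = 284 K; P₂ = P₁(V₁/V₂)^n = 36.7 kPa.
W = (P₁V₁−P₂V₂)/(n−1) = (183×2.96−36.7×11.7)/0.17 = 664 J.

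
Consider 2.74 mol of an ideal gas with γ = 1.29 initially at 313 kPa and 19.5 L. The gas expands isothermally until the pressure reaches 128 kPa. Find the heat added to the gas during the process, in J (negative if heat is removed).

T₁ = P₁V₁/(nR) = 313×19.5/(2.74×8.314) = 268 K.
Isothermal: T stays 268 K; PV = const ⇒ V₂ = 47.7 L, P₂ = 128 kPa.
ΔU = 0 (ideal gas, T constant).
W = nRT ln(V₂/V₁) = 2.74×8.314×268×ln(2.45) = 5460 J.
Q = ΔU + W = 5460 J.

5460 J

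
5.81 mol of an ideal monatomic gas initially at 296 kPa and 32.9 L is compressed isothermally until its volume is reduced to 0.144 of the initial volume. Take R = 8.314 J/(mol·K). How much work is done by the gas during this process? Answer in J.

-18900 J

T₁ = P₁V₁/(nR) = 296×32.9/(5.81×8.314) = 202 K.
Isothermal: T stays 202 K; PV = const ⇒ V₂ = 4.74 L, P₂ = 2060 kPa.
W = nRT ln(V₂/V₁) = 5.81×8.314×202×ln(0.144) = -18900 J.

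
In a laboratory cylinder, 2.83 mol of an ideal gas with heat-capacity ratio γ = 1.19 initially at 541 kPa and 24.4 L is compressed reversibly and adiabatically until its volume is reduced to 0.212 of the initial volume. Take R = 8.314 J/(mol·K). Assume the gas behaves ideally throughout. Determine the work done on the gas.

23800 J

T₁ = P₁V₁/(nR) = 541×24.4/(2.83×8.314) = 561 K.
Adiabatic: TV^(γ−1) = const ⇒ T₂ = 561×(4.72)^0.190 = 753 K; PV^γ = const ⇒ P₂ = 3430 kPa.
ΔU = nCvΔT = 2.83×43.8×(753−561) = 23800 J.
Q = 0 for an adiabatic process, so W = −ΔU = -23800 J.
Work done on the gas = −W_by = 23800 J.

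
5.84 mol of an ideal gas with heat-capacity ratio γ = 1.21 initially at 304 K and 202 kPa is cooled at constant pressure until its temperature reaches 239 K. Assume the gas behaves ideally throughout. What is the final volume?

57.4 L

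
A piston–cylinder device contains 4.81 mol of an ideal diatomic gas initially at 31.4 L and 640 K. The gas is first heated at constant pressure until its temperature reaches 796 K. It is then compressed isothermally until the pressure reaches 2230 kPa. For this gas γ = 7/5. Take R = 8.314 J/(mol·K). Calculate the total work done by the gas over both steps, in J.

-25800 J

P₁ = nRT₁/V₁ = 4.81×8.314×640/31.4 = 815 kPa.
Step 1 — Isobaric: P stays 815 kPa; V/T = const ⇒ T₂ = 796 K, V₂ = 39.1 L.
W = PΔV = 815×(39.1−31.4) kPa·L = 6240 J.
ΔU = nCvΔT = 4.81×20.8×(796−640) = 15600 J.
Q = ΔU + W = nCpΔT = 21800 J.
State after step 1: P = 815 kPa, V = 39.1 L, T = 796 K.
Step 2 — Isothermal: T stays 796 K; PV = const ⇒ V₂ = 14.3 L, P₂ = 2230 kPa.
ΔU = 0 (ideal gas, T constant).
W = nRT ln(V₂/V₁) = 4.81×8.314×796×ln(0.366) = -32000 J.
Q = ΔU + W = -32000 J.
Net over both steps: W = -25800 J, Q = -10200 J, ΔU = 15600 J.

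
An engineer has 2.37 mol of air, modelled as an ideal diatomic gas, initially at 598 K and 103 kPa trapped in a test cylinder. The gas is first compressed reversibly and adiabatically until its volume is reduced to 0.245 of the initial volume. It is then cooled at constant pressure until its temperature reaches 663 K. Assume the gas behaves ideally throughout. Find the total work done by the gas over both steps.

-29900 J

V₁ = nRT₁/P₁ = 2.37×8.314×598/103 = 114 L.
Step 1 — Adiabatic: TV^(γ−1) = const ⇒ T₂ = 598×(4.08)^0.400 = 1050 K; PV^γ = const ⇒ P₂ = 738 kPa.
ΔU = nCvΔT = 2.37×20.8×(1050−598) = 22200 J.
Q = 0 for an adiabatic process, so W = −ΔU = -22200 J.
State after step 1: P = 738 kPa, V = 28.0 L, T = 1050 K.
Step 2 — Isobaric: P stays 738 kPa; V/T = const ⇒ T₂ = 663 K, V₂ = 17.7 L.
W = PΔV = 738×(17.7−28.0) kPa·L = -7620 J.
ΔU = nCvΔT = 2.37×20.8×(663−1050) = -19000 J.
Q = ΔU + W = nCpΔT = -26700 J.
Net over both steps: W = -29900 J, Q = -26700 J, ΔU = 3200 J.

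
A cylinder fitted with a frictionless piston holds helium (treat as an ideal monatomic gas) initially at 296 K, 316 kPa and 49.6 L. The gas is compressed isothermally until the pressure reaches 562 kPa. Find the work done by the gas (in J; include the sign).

n = P₁V₁/(RT₁) = 316×49.6/(8.314×296) = 6.37 mol.
Isothermal: T stays 296 K; PV = const ⇒ V₂ = 27.9 L, P₂ = 562 kPa.
W = nRT ln(V₂/V₁) = 6.37×8.314×296×ln(0.562) = -9020 J.

-9020 J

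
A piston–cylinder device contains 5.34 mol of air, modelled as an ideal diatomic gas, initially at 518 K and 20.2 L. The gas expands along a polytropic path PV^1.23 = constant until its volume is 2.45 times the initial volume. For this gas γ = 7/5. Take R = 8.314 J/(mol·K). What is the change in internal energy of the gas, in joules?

-10700 J

P₁ = nRT₁/V₁ = 5.34×8.314×518/20.2 = 1140 kPa.
Polytropic n=1.23: T₂ = T₁(V₁/V₂)^(n−1) = 518×(0.408)^0.23 = 422 K; P₂ = P₁(V₁/V₂)^n = 378 kPa.
For an ideal gas ΔU = nCvΔT with Cv = (5/2)R = 20.8 J/(mol·K).
ΔU = 5.34×20.8×(422−518) = -10700 J.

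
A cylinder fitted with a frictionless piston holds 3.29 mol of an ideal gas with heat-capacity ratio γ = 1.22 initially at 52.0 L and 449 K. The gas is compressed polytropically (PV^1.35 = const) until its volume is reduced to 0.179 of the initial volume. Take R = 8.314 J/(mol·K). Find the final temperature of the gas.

820 K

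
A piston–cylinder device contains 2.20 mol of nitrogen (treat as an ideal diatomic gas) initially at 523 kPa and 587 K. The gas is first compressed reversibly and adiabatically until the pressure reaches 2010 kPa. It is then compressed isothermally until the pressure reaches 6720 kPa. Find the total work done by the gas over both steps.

-31600 J

V₁ = nRT₁/P₁ = 2.20×8.314×587/523 = 20.5 L.
Step 1 — Adiabatic: T₂/T₁ = (P₂/P₁)^((γ−1)/γ) ⇒ T₂ = 587×(3.84)^0.286 = 862 K; V₂ = 7.85 L.
ΔU = nCvΔT = 2.20×20.8×(862−587) = 12600 J.
Q = 0 for an adiabatic process, so W = −ΔU = -12600 J.
State after step 1: P = 2010 kPa, V = 7.85 L, T = 862 K.
Step 2 — Isothermal: T stays 862 K; PV = const ⇒ V₂ = 2.35 L, P₂ = 6720 kPa.
ΔU = 0 (ideal gas, T constant).
W = nRT ln(V₂/V₁) = 2.20×8.314×862×ln(0.299) = -19000 J.
Q = ΔU + W = -19000 J.
Net over both steps: W = -31600 J, Q = -19000 J, ΔU = 12600 J.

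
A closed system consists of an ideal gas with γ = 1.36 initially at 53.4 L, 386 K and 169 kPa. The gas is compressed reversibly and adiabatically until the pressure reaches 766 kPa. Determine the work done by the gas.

n = P₁V₁/(RT₁) = 169×53.4/(8.314×386) = 2.81 mol.
Adiabatic: T₂/T₁ = (P₂/P₁)^((γ−1)/γ) ⇒ T₂ = 386×(4.53)^0.265 = 576 K; V₂ = 17.6 L.
ΔU = nCvΔT = 2.81×23.1×(576−386) = 12300 J.
Q = 0 for an adiabatic process, so W = −ΔU = -12300 J.

-12300 J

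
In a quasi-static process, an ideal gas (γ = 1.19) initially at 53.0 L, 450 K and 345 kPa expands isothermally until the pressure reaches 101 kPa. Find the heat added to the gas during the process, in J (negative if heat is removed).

22500 J

n = P₁V₁/(RT₁) = 345×53.0/(8.314×450) = 4.89 mol.
Isothermal: T stays 450 K; PV = const ⇒ V₂ = 181 L, P₂ = 101 kPa.
ΔU = 0 (ideal gas, T constant).
W = nRT ln(V₂/V₁) = 4.89×8.314×450×ln(3.42) = 22500 J.
Q = ΔU + W = 22500 J.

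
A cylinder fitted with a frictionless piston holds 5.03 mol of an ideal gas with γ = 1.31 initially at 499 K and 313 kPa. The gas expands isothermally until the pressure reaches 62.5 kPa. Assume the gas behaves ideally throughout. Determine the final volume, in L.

V₁ = nRT₁/P₁ = 5.03×8.314×499/313 = 66.7 L.
Isothermal: T stays 499 K; PV = const ⇒ V₂ = 334 L, P₂ = 62.5 kPa.

334 L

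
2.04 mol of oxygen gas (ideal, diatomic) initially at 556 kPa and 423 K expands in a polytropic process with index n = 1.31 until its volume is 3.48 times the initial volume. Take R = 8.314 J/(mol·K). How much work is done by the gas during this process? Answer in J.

7420 J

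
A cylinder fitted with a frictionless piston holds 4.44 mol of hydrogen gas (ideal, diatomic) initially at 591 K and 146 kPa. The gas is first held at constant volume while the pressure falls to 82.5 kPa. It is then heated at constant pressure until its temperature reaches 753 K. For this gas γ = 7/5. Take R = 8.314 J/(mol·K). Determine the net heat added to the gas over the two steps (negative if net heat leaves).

30400 J

V₁ = nRT₁/P₁ = 4.44×8.314×591/146 = 149 L.
Step 1 — Isochoric: V stays 149 L; P/T = const ⇒ T₂ = 334 K, P₂ = 82.5 kPa.
W = 0 (no volume change).
ΔU = nCvΔT = 4.44×20.8×(334−591) = -23700 J.
Q = ΔU = -23700 J.
State after step 1: P = 82.5 kPa, V = 149 L, T = 334 K.
Step 2 — Isobaric: P stays 82.5 kPa; V/T = const ⇒ T₂ = 753 K, V₂ = 337 L.
W = PΔV = 82.5×(337−149) kPa·L = 15500 J.
ΔU = nCvΔT = 4.44×20.8×(753−334) = 38700 J.
Q = ΔU + W = nCpΔT = 54100 J.
Net over both steps: W = 15500 J, Q = 30400 J, ΔU = 15000 J.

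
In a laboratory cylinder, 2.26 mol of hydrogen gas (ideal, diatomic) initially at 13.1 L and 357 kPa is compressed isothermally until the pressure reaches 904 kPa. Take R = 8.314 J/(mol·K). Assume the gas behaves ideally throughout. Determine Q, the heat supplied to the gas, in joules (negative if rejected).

T₁ = P₁V₁/(nR) = 357×13.1/(2.26×8.314) = 249 K.
Isothermal: T stays 249 K; PV = const ⇒ V₂ = 5.17 L, P₂ = 904 kPa.
ΔU = 0 (ideal gas, T constant).
W = nRT ln(V₂/V₁) = 2.26×8.314×249×ln(0.395) = -4350 J.
Q = ΔU + W = -4350 J.

-4350 J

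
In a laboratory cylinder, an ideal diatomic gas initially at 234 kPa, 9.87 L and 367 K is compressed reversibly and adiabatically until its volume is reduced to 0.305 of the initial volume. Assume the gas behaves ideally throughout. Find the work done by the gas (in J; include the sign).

n = P₁V₁/(RT₁) = 234×9.87/(8.314×367) = 0.757 mol.
Adiabatic: TV^(γ−1) = const ⇒ T₂ = 367×(3.28)^0.400 = 590 K; PV^γ = const ⇒ P₂ = 1230 kPa.
ΔU = nCvΔT = 0.757×20.8×(590−367) = 3510 J.
Q = 0 for an adiabatic process, so W = −ΔU = -3510 J.

-3510 J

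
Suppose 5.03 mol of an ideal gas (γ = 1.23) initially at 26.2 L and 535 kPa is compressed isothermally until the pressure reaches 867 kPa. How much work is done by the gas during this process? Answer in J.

-6770 J

T₁ = P₁V₁/(nR) = 535×26.2/(5.03×8.314) = 335 K.
Isothermal: T stays 335 K; PV = const ⇒ V₂ = 16.2 L, P₂ = 867 kPa.
W = nRT ln(V₂/V₁) = 5.03×8.314×335×ln(0.617) = -6770 J.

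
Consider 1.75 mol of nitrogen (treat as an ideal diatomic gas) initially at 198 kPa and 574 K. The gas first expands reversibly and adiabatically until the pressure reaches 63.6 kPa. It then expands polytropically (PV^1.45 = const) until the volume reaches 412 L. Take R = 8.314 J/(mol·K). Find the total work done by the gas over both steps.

12300 J

V₁ = nRT₁/P₁ = 1.75×8.314×574/198 = 42.2 L.
Step 1 — Adiabatic: T₂/T₁ = (P₂/P₁)^((γ−1)/γ) ⇒ T₂ = 574×(0.321)^0.286 = 415 K; V₂ = 94.9 L.
ΔU = nCvΔT = 1.75×20.8×(415−574) = -5790 J.
Q = 0 for an adiabatic process, so W = −ΔU = 5790 J.
State after step 1: P = 63.6 kPa, V = 94.9 L, T = 415 K.
Step 2 — Polytropic n=1.45: T₂ = T₁(V₁/V₂)^(n−1) = 415×(0.230)^0.45 = 214 K; P₂ = P₁(V₁/V₂)^n = 7.57 kPa.
W = (P₁V₁−P₂V₂)/(n−1) = (63.6×94.9−7.57×412)/0.45 = 6490 J.
ΔU = nCvΔT = 1.75×20.8×(214−415) = -7300 J.
Q = ΔU + W = -811 J.
Net over both steps: W = 12300 J, Q = -811 J, ΔU = -13100 J.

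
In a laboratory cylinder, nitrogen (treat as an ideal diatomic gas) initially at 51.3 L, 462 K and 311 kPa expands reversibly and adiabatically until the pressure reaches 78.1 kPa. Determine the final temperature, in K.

Adiabatic: T₂/T₁ = (P₂/P₁)^((γ−1)/γ) ⇒ T₂ = 462×(0.251)^0.286 = 311 K; V₂ = 138 L.

311 K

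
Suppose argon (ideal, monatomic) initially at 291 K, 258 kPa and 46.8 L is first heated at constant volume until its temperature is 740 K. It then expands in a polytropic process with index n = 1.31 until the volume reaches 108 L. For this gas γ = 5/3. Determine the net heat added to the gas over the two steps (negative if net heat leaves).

n = P₁V₁/(RT₁) = 258×46.8/(8.314×291) = 4.99 mol.
Step 1 — Isochoric: V stays 46.8 L; P/T = const ⇒ T₂ = 740 K, P₂ = 656 kPa.
W = 0 (no volume change).
ΔU = nCvΔT = 4.99×12.5×(740−291) = 27900 J.
Q = ΔU = 27900 J.
State after step 1: P = 656 kPa, V = 46.8 L, T = 740 K.
Step 2 — Polytropic n=1.31: T₂ = T₁(V₁/V₂)^(n−1) = 740×(0.433)^0.31 = 571 K; P₂ = P₁(V₁/V₂)^n = 219 kPa.
W = (P₁V₁−P₂V₂)/(n−1) = (656×46.8−219×108)/0.31 = 22600 J.
ΔU = nCvΔT = 4.99×12.5×(571−740) = -10500 J.
Q = ΔU + W = 12100 J.
Net over both steps: W = 22600 J, Q = 40000 J, ΔU = 17400 J.

40000 J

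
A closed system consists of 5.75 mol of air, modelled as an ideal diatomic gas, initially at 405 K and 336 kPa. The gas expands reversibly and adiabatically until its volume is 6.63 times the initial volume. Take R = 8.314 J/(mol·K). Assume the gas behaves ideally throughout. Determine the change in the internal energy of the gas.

V₁ = nRT₁/P₁ = 5.75×8.314×405/336 = 57.6 L.
Adiabatic: TV^(γ−1) = const ⇒ T₂ = 405×(0.151)^0.400 = 190 K; PV^γ = const ⇒ P₂ = 23.8 kPa.
For an ideal gas ΔU = nCvΔT with Cv = (5/2)R = 20.8 J/(mol·K).
ΔU = 5.75×20.8×(190−405) = -25700 J.

-25700 J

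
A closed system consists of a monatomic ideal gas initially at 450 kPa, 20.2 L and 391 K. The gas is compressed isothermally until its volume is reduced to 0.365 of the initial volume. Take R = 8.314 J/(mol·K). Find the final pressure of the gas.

1230 kPa

Isothermal: T stays 391 K; PV = const ⇒ V₂ = 7.37 L, P₂ = 1230 kPa.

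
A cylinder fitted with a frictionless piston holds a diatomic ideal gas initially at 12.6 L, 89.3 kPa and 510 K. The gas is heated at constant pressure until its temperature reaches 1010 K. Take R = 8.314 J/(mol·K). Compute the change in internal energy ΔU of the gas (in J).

2760 J

n = P₁V₁/(RT₁) = 89.3×12.6/(8.314×510) = 0.265 mol.
Isobaric: P stays 89.3 kPa; V/T = const ⇒ T₂ = 1010 K, V₂ = 25.0 L.
For an ideal gas ΔU = nCvΔT with Cv = (5/2)R = 20.8 J/(mol·K).
ΔU = 0.265×20.8×(1010−510) = 2760 J.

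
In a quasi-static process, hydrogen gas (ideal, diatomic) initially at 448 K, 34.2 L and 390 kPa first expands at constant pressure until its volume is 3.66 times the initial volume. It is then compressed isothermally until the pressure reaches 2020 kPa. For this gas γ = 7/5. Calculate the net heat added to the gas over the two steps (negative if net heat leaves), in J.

43900 J

n = P₁V₁/(RT₁) = 390×34.2/(8.314×448) = 3.58 mol.
Step 1 — Isobaric: P stays 390 kPa; V/T = const ⇒ T₂ = 1640 K, V₂ = 125 L.
W = PΔV = 390×(125−34.2) kPa·L = 35500 J.
ΔU = nCvΔT = 3.58×20.8×(1640−448) = 88700 J.
Q = ΔU + W = nCpΔT = 124000 J.
State after step 1: P = 390 kPa, V = 125 L, T = 1640 K.
Step 2 — Isothermal: T stays 1640 K; PV = const ⇒ V₂ = 24.2 L, P₂ = 2020 kPa.
ΔU = 0 (ideal gas, T constant).
W = nRT ln(V₂/V₁) = 3.58×8.314×1640×ln(0.193) = -80300 J.
Q = ΔU + W = -80300 J.
Net over both steps: W = -44800 J, Q = 43900 J, ΔU = 88700 J.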